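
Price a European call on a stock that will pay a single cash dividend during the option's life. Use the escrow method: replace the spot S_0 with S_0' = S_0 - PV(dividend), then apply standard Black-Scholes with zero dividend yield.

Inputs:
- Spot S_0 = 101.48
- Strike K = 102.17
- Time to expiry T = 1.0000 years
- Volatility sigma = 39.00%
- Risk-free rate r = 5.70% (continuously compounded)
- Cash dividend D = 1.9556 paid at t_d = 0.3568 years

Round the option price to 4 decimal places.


Answer: Price = 16.7322

Derivation:
PV(D) = D * exp(-r * t_d) = 1.9556 * 0.97986781 = 1.91622950
S_0' = S_0 - PV(D) = 101.4800 - 1.91622950 = 99.56377050
d1 = (ln(S_0'/K) + (r + sigma^2/2)*T) / (sigma*sqrt(T)) = 0.27489809
d2 = d1 - sigma*sqrt(T) = -0.11510191
exp(-rT) = 0.94459407
N(d1) = 0.60830273; N(d2) = 0.45418217
C = S_0' * N(d1) - K * exp(-rT) * N(d2) = 99.56377050 * 0.60830273 - 102.1700 * 0.94459407 * 0.45418217 = 16.7322


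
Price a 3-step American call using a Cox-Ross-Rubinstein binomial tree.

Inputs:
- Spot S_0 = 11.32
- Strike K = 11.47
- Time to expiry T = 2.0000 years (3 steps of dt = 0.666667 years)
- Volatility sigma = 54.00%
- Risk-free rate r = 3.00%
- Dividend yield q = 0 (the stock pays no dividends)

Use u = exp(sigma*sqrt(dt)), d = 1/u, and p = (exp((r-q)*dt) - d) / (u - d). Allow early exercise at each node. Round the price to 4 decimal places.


dt = T/N = 0.666667
u = exp(sigma*sqrt(dt)) = 1.554118; d = 1/u = 0.643452
p = (exp((r-q)*dt) - d) / (u - d) = 0.413708
Discount per step: exp(-r*dt) = 0.980199
Stock lattice S(k, i) with i counting down-moves:
  k=0: S(0,0) = 11.3200
  k=1: S(1,0) = 17.5926; S(1,1) = 7.2839
  k=2: S(2,0) = 27.3410; S(2,1) = 11.3200; S(2,2) = 4.6868
  k=3: S(3,0) = 42.4911; S(3,1) = 17.5926; S(3,2) = 7.2839; S(3,3) = 3.0157
Terminal payoffs V(N, i) = max(S_T - K, 0):
  V(3,0) = 31.021138; V(3,1) = 6.122615; V(3,2) = 0.000000; V(3,3) = 0.000000
Backward induction: V(k, i) = exp(-r*dt) * [p * V(k+1, i) + (1-p) * V(k+1, i+1)]; then take max(V_cont, immediate exercise) for American.
  V(2,0) = exp(-r*dt) * [p*31.021138 + (1-p)*6.122615] = 16.098120; exercise = 15.870999; V(2,0) = max -> 16.098120
  V(2,1) = exp(-r*dt) * [p*6.122615 + (1-p)*0.000000] = 2.482816; exercise = 0.000000; V(2,1) = max -> 2.482816
  V(2,2) = exp(-r*dt) * [p*0.000000 + (1-p)*0.000000] = 0.000000; exercise = 0.000000; V(2,2) = max -> 0.000000
  V(1,0) = exp(-r*dt) * [p*16.098120 + (1-p)*2.482816] = 7.954873; exercise = 6.122615; V(1,0) = max -> 7.954873
  V(1,1) = exp(-r*dt) * [p*2.482816 + (1-p)*0.000000] = 1.006821; exercise = 0.000000; V(1,1) = max -> 1.006821
  V(0,0) = exp(-r*dt) * [p*7.954873 + (1-p)*1.006821] = 3.804428; exercise = 0.000000; V(0,0) = max -> 3.804428

Answer: Price = V(0,0) = 3.8044


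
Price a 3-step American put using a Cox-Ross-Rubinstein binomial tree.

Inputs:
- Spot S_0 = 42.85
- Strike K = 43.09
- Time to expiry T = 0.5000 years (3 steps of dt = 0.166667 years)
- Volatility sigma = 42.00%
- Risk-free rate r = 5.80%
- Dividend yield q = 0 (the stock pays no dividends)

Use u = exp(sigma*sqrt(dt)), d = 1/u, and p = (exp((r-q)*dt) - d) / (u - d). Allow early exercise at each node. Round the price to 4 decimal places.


dt = T/N = 0.166667
u = exp(sigma*sqrt(dt)) = 1.187042; d = 1/u = 0.842430
p = (exp((r-q)*dt) - d) / (u - d) = 0.485426
Discount per step: exp(-r*dt) = 0.990380
Stock lattice S(k, i) with i counting down-moves:
  k=0: S(0,0) = 42.8500
  k=1: S(1,0) = 50.8647; S(1,1) = 36.0981
  k=2: S(2,0) = 60.3786; S(2,1) = 42.8500; S(2,2) = 30.4102
  k=3: S(3,0) = 71.6719; S(3,1) = 50.8647; S(3,2) = 36.0981; S(3,3) = 25.6185
Terminal payoffs V(N, i) = max(K - S_T, 0):
  V(3,0) = 0.000000; V(3,1) = 0.000000; V(3,2) = 6.991859; V(3,3) = 17.471550
Backward induction: V(k, i) = exp(-r*dt) * [p * V(k+1, i) + (1-p) * V(k+1, i+1)]; then take max(V_cont, immediate exercise) for American.
  V(2,0) = exp(-r*dt) * [p*0.000000 + (1-p)*0.000000] = 0.000000; exercise = 0.000000; V(2,0) = max -> 0.000000
  V(2,1) = exp(-r*dt) * [p*0.000000 + (1-p)*6.991859] = 3.563220; exercise = 0.240000; V(2,1) = max -> 3.563220
  V(2,2) = exp(-r*dt) * [p*6.991859 + (1-p)*17.471550] = 12.265300; exercise = 12.679830; V(2,2) = max -> 12.679830
  V(1,0) = exp(-r*dt) * [p*0.000000 + (1-p)*3.563220] = 1.815903; exercise = 0.000000; V(1,0) = max -> 1.815903
  V(1,1) = exp(-r*dt) * [p*3.563220 + (1-p)*12.679830] = 8.174987; exercise = 6.991859; V(1,1) = max -> 8.174987
  V(0,0) = exp(-r*dt) * [p*1.815903 + (1-p)*8.174987] = 5.039177; exercise = 0.240000; V(0,0) = max -> 5.039177

Answer: Price = V(0,0) = 5.0392


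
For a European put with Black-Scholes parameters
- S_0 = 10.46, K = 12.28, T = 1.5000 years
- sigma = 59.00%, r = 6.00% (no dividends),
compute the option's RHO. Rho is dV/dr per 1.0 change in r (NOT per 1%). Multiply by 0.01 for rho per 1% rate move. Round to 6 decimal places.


d1 = 0.2638550715; d2 = -0.4587444026
phi(d1) = 0.3852941222; exp(-qT) = 1.0000000000; exp(-rT) = 0.9139311853
N(-d2) = 0.6767911380
Rho = -K*T*exp(-rT)*N(-d2) = -12.2800 * 1.5000 * 0.9139311853 * 0.6767911380 = -11.393517

Answer: Rho = -11.393517


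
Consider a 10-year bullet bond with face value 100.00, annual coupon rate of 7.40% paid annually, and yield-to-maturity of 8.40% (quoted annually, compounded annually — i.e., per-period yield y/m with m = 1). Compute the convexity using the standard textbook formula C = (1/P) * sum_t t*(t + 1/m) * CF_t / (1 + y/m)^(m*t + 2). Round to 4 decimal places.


Answer: Convexity = 60.8516

Derivation:
Coupon per period c = face * coupon_rate / m = 7.400000
Periods per year m = 1; per-period yield y/m = 0.084000
Number of cashflows N = 10
Cashflows (t years, CF_t, discount factor 1/(1+y/m)^(m*t), PV):
  t = 1.0000: CF_t = 7.400000, DF = 0.922509, PV = 6.826568
  t = 2.0000: CF_t = 7.400000, DF = 0.851023, PV = 6.297572
  t = 3.0000: CF_t = 7.400000, DF = 0.785077, PV = 5.809568
  t = 4.0000: CF_t = 7.400000, DF = 0.724241, PV = 5.359380
  t = 5.0000: CF_t = 7.400000, DF = 0.668119, PV = 4.944078
  t = 6.0000: CF_t = 7.400000, DF = 0.616346, PV = 4.560958
  t = 7.0000: CF_t = 7.400000, DF = 0.568585, PV = 4.207525
  t = 8.0000: CF_t = 7.400000, DF = 0.524524, PV = 3.881481
  t = 9.0000: CF_t = 7.400000, DF = 0.483879, PV = 3.580702
  t = 10.0000: CF_t = 107.400000, DF = 0.446383, PV = 47.941482
Price P = sum_t PV_t = 93.409316
Convexity numerator sum_t t*(t + 1/m) * CF_t / (1+y/m)^(m*t + 2):
  t = 1.0000: term = 11.619137
  t = 2.0000: term = 32.156283
  t = 3.0000: term = 59.328935
  t = 4.0000: term = 91.219150
  t = 5.0000: term = 126.225761
  t = 6.0000: term = 163.022201
  t = 7.0000: term = 200.519312
  t = 8.0000: term = 237.832606
  t = 9.0000: term = 274.253466
  t = 10.0000: term = 4487.924892
Convexity = (1/P) * sum = 5684.101744 / 93.409316 = 60.851551


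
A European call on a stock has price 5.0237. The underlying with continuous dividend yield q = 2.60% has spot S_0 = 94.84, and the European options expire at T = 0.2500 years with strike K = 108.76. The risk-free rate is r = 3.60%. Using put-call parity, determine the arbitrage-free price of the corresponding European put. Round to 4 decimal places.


Answer: Put price = 18.5837

Derivation:
Put-call parity: C - P = S_0 * exp(-qT) - K * exp(-rT).
S_0 * exp(-qT) = 94.8400 * 0.99352108 = 94.22553916
K * exp(-rT) = 108.7600 * 0.99104038 = 107.78555160
P = C - S*exp(-qT) + K*exp(-rT)
P = 5.0237 - 94.22553916 + 107.78555160 = 18.5837


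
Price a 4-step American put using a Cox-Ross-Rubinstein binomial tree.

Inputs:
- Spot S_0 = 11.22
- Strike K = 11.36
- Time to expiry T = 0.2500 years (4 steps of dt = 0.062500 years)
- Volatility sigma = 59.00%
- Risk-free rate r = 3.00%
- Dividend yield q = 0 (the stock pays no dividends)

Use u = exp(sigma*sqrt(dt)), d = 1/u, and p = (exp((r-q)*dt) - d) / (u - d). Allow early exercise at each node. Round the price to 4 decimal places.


Answer: Price = V(0,0) = 1.3098

Derivation:
dt = T/N = 0.062500
u = exp(sigma*sqrt(dt)) = 1.158933; d = 1/u = 0.862862
p = (exp((r-q)*dt) - d) / (u - d) = 0.469531
Discount per step: exp(-r*dt) = 0.998127
Stock lattice S(k, i) with i counting down-moves:
  k=0: S(0,0) = 11.2200
  k=1: S(1,0) = 13.0032; S(1,1) = 9.6813
  k=2: S(2,0) = 15.0699; S(2,1) = 11.2200; S(2,2) = 8.3536
  k=3: S(3,0) = 17.4650; S(3,1) = 13.0032; S(3,2) = 9.6813; S(3,3) = 7.2080
  k=4: S(4,0) = 20.2408; S(4,1) = 15.0699; S(4,2) = 11.2200; S(4,3) = 8.3536; S(4,4) = 6.2196
Terminal payoffs V(N, i) = max(K - S_T, 0):
  V(4,0) = 0.000000; V(4,1) = 0.000000; V(4,2) = 0.140000; V(4,3) = 3.006356; V(4,4) = 5.140448
Backward induction: V(k, i) = exp(-r*dt) * [p * V(k+1, i) + (1-p) * V(k+1, i+1)]; then take max(V_cont, immediate exercise) for American.
  V(3,0) = exp(-r*dt) * [p*0.000000 + (1-p)*0.000000] = 0.000000; exercise = 0.000000; V(3,0) = max -> 0.000000
  V(3,1) = exp(-r*dt) * [p*0.000000 + (1-p)*0.140000] = 0.074127; exercise = 0.000000; V(3,1) = max -> 0.074127
  V(3,2) = exp(-r*dt) * [p*0.140000 + (1-p)*3.006356] = 1.657403; exercise = 1.678683; V(3,2) = max -> 1.678683
  V(3,3) = exp(-r*dt) * [p*3.006356 + (1-p)*5.140448] = 4.130674; exercise = 4.151954; V(3,3) = max -> 4.151954
  V(2,0) = exp(-r*dt) * [p*0.000000 + (1-p)*0.074127] = 0.039248; exercise = 0.000000; V(2,0) = max -> 0.039248
  V(2,1) = exp(-r*dt) * [p*0.074127 + (1-p)*1.678683] = 0.923562; exercise = 0.140000; V(2,1) = max -> 0.923562
  V(2,2) = exp(-r*dt) * [p*1.678683 + (1-p)*4.151954] = 2.985076; exercise = 3.006356; V(2,2) = max -> 3.006356
  V(1,0) = exp(-r*dt) * [p*0.039248 + (1-p)*0.923562] = 0.507397; exercise = 0.000000; V(1,0) = max -> 0.507397
  V(1,1) = exp(-r*dt) * [p*0.923562 + (1-p)*3.006356] = 2.024620; exercise = 1.678683; V(1,1) = max -> 2.024620
  V(0,0) = exp(-r*dt) * [p*0.507397 + (1-p)*2.024620] = 1.309780; exercise = 0.140000; V(0,0) = max -> 1.309780


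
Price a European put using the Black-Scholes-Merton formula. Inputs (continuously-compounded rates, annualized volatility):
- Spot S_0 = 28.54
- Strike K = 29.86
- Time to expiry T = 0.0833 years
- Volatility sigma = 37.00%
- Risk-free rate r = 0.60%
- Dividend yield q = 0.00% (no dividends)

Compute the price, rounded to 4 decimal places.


d1 = (ln(S/K) + (r - q + 0.5*sigma^2) * T) / (sigma * sqrt(T)) = -0.36531573
d2 = d1 - sigma * sqrt(T) = -0.47210416
exp(-rT) = 0.99950032; exp(-qT) = 1.00000000
P = K * exp(-rT) * N(-d2) - S_0 * exp(-qT) * N(-d1)
N(-d1) = 0.64256213; N(-d2) = 0.68157378
P = 29.8600 * 0.99950032 * 0.68157378 - 28.5400 * 1.00000000 * 0.64256213 = 2.0029

Answer: Price = 2.0029


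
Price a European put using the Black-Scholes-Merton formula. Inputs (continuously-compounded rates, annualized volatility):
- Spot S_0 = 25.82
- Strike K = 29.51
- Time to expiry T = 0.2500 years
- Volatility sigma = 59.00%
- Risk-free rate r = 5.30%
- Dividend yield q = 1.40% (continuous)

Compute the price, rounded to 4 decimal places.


Answer: Price = 5.1887

Derivation:
d1 = (ln(S/K) + (r - q + 0.5*sigma^2) * T) / (sigma * sqrt(T)) = -0.27226205
d2 = d1 - sigma * sqrt(T) = -0.56726205
exp(-rT) = 0.98683739; exp(-qT) = 0.99650612
P = K * exp(-rT) * N(-d2) - S_0 * exp(-qT) * N(-d1)
N(-d1) = 0.60728973; N(-d2) = 0.71473192
P = 29.5100 * 0.98683739 * 0.71473192 - 25.8200 * 0.99650612 * 0.60728973 = 5.1887


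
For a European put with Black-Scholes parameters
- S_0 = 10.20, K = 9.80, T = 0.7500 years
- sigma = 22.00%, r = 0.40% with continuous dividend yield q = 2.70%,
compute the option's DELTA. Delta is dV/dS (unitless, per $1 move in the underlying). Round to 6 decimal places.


d1 = 0.2146973268; d2 = 0.0241717380
phi(d1) = 0.3898528167; exp(-qT) = 0.9799536543; exp(-rT) = 0.9970044955
N(-d1) = 0.4150016534
Delta = -exp(-qT) * N(-d1) = -0.9799536543 * 0.4150016534 = -0.406682

Answer: Delta = -0.406682


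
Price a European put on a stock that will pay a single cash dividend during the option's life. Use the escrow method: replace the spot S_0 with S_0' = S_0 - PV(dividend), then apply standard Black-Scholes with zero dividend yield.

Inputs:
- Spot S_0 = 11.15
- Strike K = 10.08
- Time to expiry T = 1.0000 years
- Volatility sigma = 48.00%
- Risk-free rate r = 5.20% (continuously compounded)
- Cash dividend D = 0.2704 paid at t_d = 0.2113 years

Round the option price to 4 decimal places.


PV(D) = D * exp(-r * t_d) = 0.2704 * 0.98907254 = 0.26744522
S_0' = S_0 - PV(D) = 11.1500 - 0.26744522 = 10.88255478
d1 = (ln(S_0'/K) + (r + sigma^2/2)*T) / (sigma*sqrt(T)) = 0.50793285
d2 = d1 - sigma*sqrt(T) = 0.02793285
exp(-rT) = 0.94932887
N(-d1) = 0.30575022; N(-d2) = 0.48885786
P = K * exp(-rT) * N(-d2) - S_0' * N(-d1) = 10.0800 * 0.94932887 * 0.48885786 - 10.88255478 * 0.30575022 = 1.3507

Answer: Price = 1.3507


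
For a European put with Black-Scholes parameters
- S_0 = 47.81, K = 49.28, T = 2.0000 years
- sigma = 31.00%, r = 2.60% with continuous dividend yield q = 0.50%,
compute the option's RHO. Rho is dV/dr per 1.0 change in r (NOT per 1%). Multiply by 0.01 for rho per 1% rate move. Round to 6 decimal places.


d1 = 0.2459283248; d2 = -0.1924778795
phi(d1) = 0.3870587055; exp(-qT) = 0.9900498337; exp(-rT) = 0.9493288668
N(-d2) = 0.5763160532
Rho = -K*T*exp(-rT)*N(-d2) = -49.2800 * 2.0000 * 0.9493288668 * 0.5763160532 = -53.923503

Answer: Rho = -53.923503


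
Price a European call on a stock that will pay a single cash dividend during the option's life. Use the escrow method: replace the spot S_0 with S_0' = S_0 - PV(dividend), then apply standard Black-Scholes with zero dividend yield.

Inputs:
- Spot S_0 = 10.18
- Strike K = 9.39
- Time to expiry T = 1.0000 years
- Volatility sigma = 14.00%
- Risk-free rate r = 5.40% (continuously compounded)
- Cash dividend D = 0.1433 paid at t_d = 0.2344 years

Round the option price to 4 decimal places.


Answer: Price = 1.2841

Derivation:
PV(D) = D * exp(-r * t_d) = 0.1433 * 0.98742217 = 0.14149760
S_0' = S_0 - PV(D) = 10.1800 - 0.14149760 = 10.03850240
d1 = (ln(S_0'/K) + (r + sigma^2/2)*T) / (sigma*sqrt(T)) = 0.93273319
d2 = d1 - sigma*sqrt(T) = 0.79273319
exp(-rT) = 0.94743211
N(d1) = 0.82452113; N(d2) = 0.78603336
C = S_0' * N(d1) - K * exp(-rT) * N(d2) = 10.03850240 * 0.82452113 - 9.3900 * 0.94743211 * 0.78603336 = 1.2841


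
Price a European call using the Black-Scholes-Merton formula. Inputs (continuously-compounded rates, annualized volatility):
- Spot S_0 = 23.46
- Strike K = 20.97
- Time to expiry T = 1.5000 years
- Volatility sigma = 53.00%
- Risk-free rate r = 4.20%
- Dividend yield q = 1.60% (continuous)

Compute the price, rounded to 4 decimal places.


d1 = (ln(S/K) + (r - q + 0.5*sigma^2) * T) / (sigma * sqrt(T)) = 0.55749616
d2 = d1 - sigma * sqrt(T) = -0.09161862
exp(-rT) = 0.93894347; exp(-qT) = 0.97628571
C = S_0 * exp(-qT) * N(d1) - K * exp(-rT) * N(d2)
N(d1) = 0.71140576; N(d2) = 0.46350053
C = 23.4600 * 0.97628571 * 0.71140576 - 20.9700 * 0.93894347 * 0.46350053 = 7.1676

Answer: Price = 7.1676


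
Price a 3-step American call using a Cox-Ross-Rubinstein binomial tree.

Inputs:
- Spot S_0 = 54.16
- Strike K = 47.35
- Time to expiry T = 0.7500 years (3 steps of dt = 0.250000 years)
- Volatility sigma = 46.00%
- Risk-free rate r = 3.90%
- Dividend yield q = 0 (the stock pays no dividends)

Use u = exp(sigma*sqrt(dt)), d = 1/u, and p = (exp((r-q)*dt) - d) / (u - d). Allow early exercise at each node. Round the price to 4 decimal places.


Answer: Price = V(0,0) = 12.8733

Derivation:
dt = T/N = 0.250000
u = exp(sigma*sqrt(dt)) = 1.258600; d = 1/u = 0.794534
p = (exp((r-q)*dt) - d) / (u - d) = 0.463865
Discount per step: exp(-r*dt) = 0.990297
Stock lattice S(k, i) with i counting down-moves:
  k=0: S(0,0) = 54.1600
  k=1: S(1,0) = 68.1658; S(1,1) = 43.0319
  k=2: S(2,0) = 85.7934; S(2,1) = 54.1600; S(2,2) = 34.1903
  k=3: S(3,0) = 107.9796; S(3,1) = 68.1658; S(3,2) = 43.0319; S(3,3) = 27.1654
Terminal payoffs V(N, i) = max(S_T - K, 0):
  V(3,0) = 60.629633; V(3,1) = 20.815777; V(3,2) = 0.000000; V(3,3) = 0.000000
Backward induction: V(k, i) = exp(-r*dt) * [p * V(k+1, i) + (1-p) * V(k+1, i+1)]; then take max(V_cont, immediate exercise) for American.
  V(2,0) = exp(-r*dt) * [p*60.629633 + (1-p)*20.815777] = 38.902866; exercise = 38.443447; V(2,0) = max -> 38.902866
  V(2,1) = exp(-r*dt) * [p*20.815777 + (1-p)*0.000000] = 9.562021; exercise = 6.810000; V(2,1) = max -> 9.562021
  V(2,2) = exp(-r*dt) * [p*0.000000 + (1-p)*0.000000] = 0.000000; exercise = 0.000000; V(2,2) = max -> 0.000000
  V(1,0) = exp(-r*dt) * [p*38.902866 + (1-p)*9.562021] = 22.947376; exercise = 20.815777; V(1,0) = max -> 22.947376
  V(1,1) = exp(-r*dt) * [p*9.562021 + (1-p)*0.000000] = 4.392449; exercise = 0.000000; V(1,1) = max -> 4.392449
  V(0,0) = exp(-r*dt) * [p*22.947376 + (1-p)*4.392449] = 12.873299; exercise = 6.810000; V(0,0) = max -> 12.873299


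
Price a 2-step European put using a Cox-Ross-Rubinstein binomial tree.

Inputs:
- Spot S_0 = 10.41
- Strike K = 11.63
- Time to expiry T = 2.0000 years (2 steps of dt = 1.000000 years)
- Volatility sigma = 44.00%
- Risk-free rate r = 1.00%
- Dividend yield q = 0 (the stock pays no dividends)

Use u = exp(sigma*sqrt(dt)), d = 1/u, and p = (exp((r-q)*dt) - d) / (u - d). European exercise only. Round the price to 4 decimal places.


Answer: Price = V(0,0) = 3.1315

Derivation:
dt = T/N = 1.000000
u = exp(sigma*sqrt(dt)) = 1.552707; d = 1/u = 0.644036
p = (exp((r-q)*dt) - d) / (u - d) = 0.402801
Discount per step: exp(-r*dt) = 0.990050
Stock lattice S(k, i) with i counting down-moves:
  k=0: S(0,0) = 10.4100
  k=1: S(1,0) = 16.1637; S(1,1) = 6.7044
  k=2: S(2,0) = 25.0975; S(2,1) = 10.4100; S(2,2) = 4.3179
Terminal payoffs V(N, i) = max(K - S_T, 0):
  V(2,0) = 0.000000; V(2,1) = 1.220000; V(2,2) = 7.312110
Backward induction: V(k, i) = exp(-r*dt) * [p * V(k+1, i) + (1-p) * V(k+1, i+1)].
  V(1,0) = exp(-r*dt) * [p*0.000000 + (1-p)*1.220000] = 0.721333
  V(1,1) = exp(-r*dt) * [p*1.220000 + (1-p)*7.312110] = 4.809860
  V(0,0) = exp(-r*dt) * [p*0.721333 + (1-p)*4.809860] = 3.131524


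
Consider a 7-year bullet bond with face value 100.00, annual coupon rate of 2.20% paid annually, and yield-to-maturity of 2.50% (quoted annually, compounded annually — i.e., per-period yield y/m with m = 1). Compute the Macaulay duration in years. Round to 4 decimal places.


Coupon per period c = face * coupon_rate / m = 2.200000
Periods per year m = 1; per-period yield y/m = 0.025000
Number of cashflows N = 7
Cashflows (t years, CF_t, discount factor 1/(1+y/m)^(m*t), PV):
  t = 1.0000: CF_t = 2.200000, DF = 0.975610, PV = 2.146341
  t = 2.0000: CF_t = 2.200000, DF = 0.951814, PV = 2.093992
  t = 3.0000: CF_t = 2.200000, DF = 0.928599, PV = 2.042919
  t = 4.0000: CF_t = 2.200000, DF = 0.905951, PV = 1.993091
  t = 5.0000: CF_t = 2.200000, DF = 0.883854, PV = 1.944479
  t = 6.0000: CF_t = 2.200000, DF = 0.862297, PV = 1.897053
  t = 7.0000: CF_t = 102.200000, DF = 0.841265, PV = 85.977307
Price P = sum_t PV_t = 98.095183
Macaulay numerator sum_t t * PV_t:
  t * PV_t at t = 1.0000: 2.146341
  t * PV_t at t = 2.0000: 4.187983
  t * PV_t at t = 3.0000: 6.128756
  t * PV_t at t = 4.0000: 7.972366
  t * PV_t at t = 5.0000: 9.722397
  t * PV_t at t = 6.0000: 11.382319
  t * PV_t at t = 7.0000: 601.841149
Macaulay duration D = (sum_t t * PV_t) / P = 643.381312 / 98.095183 = 6.558745

Answer: Macaulay duration = 6.5587 years


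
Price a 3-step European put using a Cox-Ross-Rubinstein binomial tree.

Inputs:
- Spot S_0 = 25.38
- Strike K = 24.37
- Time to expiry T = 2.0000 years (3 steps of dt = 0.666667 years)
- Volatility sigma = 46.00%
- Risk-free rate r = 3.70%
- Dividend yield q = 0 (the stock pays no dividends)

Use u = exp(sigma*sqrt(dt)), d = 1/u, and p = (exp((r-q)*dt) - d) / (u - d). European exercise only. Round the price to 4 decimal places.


dt = T/N = 0.666667
u = exp(sigma*sqrt(dt)) = 1.455848; d = 1/u = 0.686885
p = (exp((r-q)*dt) - d) / (u - d) = 0.439668
Discount per step: exp(-r*dt) = 0.975635
Stock lattice S(k, i) with i counting down-moves:
  k=0: S(0,0) = 25.3800
  k=1: S(1,0) = 36.9494; S(1,1) = 17.4331
  k=2: S(2,0) = 53.7927; S(2,1) = 25.3800; S(2,2) = 11.9746
  k=3: S(3,0) = 78.3140; S(3,1) = 36.9494; S(3,2) = 17.4331; S(3,3) = 8.2251
Terminal payoffs V(N, i) = max(K - S_T, 0):
  V(3,0) = 0.000000; V(3,1) = 0.000000; V(3,2) = 6.936859; V(3,3) = 16.144853
Backward induction: V(k, i) = exp(-r*dt) * [p * V(k+1, i) + (1-p) * V(k+1, i+1)].
  V(2,0) = exp(-r*dt) * [p*0.000000 + (1-p)*0.000000] = 0.000000
  V(2,1) = exp(-r*dt) * [p*0.000000 + (1-p)*6.936859] = 3.792238
  V(2,2) = exp(-r*dt) * [p*6.936859 + (1-p)*16.144853] = 11.801664
  V(1,0) = exp(-r*dt) * [p*0.000000 + (1-p)*3.792238] = 2.073139
  V(1,1) = exp(-r*dt) * [p*3.792238 + (1-p)*11.801664] = 8.078429
  V(0,0) = exp(-r*dt) * [p*2.073139 + (1-p)*8.078429] = 5.305596

Answer: Price = V(0,0) = 5.3056


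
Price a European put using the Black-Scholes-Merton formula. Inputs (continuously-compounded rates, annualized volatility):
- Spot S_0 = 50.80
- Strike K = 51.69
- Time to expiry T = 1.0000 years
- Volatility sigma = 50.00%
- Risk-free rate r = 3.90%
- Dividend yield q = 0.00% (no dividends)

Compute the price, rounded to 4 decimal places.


Answer: Price = 9.3868

Derivation:
d1 = (ln(S/K) + (r - q + 0.5*sigma^2) * T) / (sigma * sqrt(T)) = 0.29326403
d2 = d1 - sigma * sqrt(T) = -0.20673597
exp(-rT) = 0.96175071; exp(-qT) = 1.00000000
P = K * exp(-rT) * N(-d2) - S_0 * exp(-qT) * N(-d1)
N(-d1) = 0.38466017; N(-d2) = 0.58189197
P = 51.6900 * 0.96175071 * 0.58189197 - 50.8000 * 1.00000000 * 0.38466017 = 9.3868


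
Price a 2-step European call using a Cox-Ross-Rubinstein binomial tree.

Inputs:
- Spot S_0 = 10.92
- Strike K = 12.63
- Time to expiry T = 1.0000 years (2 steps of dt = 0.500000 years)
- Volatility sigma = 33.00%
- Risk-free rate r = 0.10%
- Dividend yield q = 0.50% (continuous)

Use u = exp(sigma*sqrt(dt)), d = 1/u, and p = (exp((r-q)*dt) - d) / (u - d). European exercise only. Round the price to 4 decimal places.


Answer: Price = V(0,0) = 0.9156

Derivation:
dt = T/N = 0.500000
u = exp(sigma*sqrt(dt)) = 1.262817; d = 1/u = 0.791880
p = (exp((r-q)*dt) - d) / (u - d) = 0.437684
Discount per step: exp(-r*dt) = 0.999500
Stock lattice S(k, i) with i counting down-moves:
  k=0: S(0,0) = 10.9200
  k=1: S(1,0) = 13.7900; S(1,1) = 8.6473
  k=2: S(2,0) = 17.4142; S(2,1) = 10.9200; S(2,2) = 6.8476
Terminal payoffs V(N, i) = max(S_T - K, 0):
  V(2,0) = 4.784208; V(2,1) = 0.000000; V(2,2) = 0.000000
Backward induction: V(k, i) = exp(-r*dt) * [p * V(k+1, i) + (1-p) * V(k+1, i+1)].
  V(1,0) = exp(-r*dt) * [p*4.784208 + (1-p)*0.000000] = 2.092926
  V(1,1) = exp(-r*dt) * [p*0.000000 + (1-p)*0.000000] = 0.000000
  V(0,0) = exp(-r*dt) * [p*2.092926 + (1-p)*0.000000] = 0.915583


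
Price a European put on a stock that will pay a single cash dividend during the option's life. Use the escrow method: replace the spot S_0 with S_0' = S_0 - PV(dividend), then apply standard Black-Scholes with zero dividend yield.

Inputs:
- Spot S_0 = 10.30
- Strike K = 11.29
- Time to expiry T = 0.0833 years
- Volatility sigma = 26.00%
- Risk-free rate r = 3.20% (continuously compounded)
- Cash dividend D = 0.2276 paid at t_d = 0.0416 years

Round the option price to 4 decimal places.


Answer: Price = 1.2115

Derivation:
PV(D) = D * exp(-r * t_d) = 0.2276 * 0.99866969 = 0.22729722
S_0' = S_0 - PV(D) = 10.3000 - 0.22729722 = 10.07270278
d1 = (ln(S_0'/K) + (r + sigma^2/2)*T) / (sigma*sqrt(T)) = -1.44731360
d2 = d1 - sigma*sqrt(T) = -1.52235412
exp(-rT) = 0.99733795
N(-d1) = 0.92609544; N(-d2) = 0.93603981
P = K * exp(-rT) * N(-d2) - S_0' * N(-d1) = 11.2900 * 0.99733795 * 0.93603981 - 10.07270278 * 0.92609544 = 1.2115


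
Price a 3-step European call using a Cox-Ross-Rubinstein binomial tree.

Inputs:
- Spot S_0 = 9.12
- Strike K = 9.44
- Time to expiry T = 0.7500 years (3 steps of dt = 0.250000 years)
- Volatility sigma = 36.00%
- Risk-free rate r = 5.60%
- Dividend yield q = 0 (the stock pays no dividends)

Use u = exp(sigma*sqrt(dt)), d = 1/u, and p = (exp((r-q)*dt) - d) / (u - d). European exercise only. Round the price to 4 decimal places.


dt = T/N = 0.250000
u = exp(sigma*sqrt(dt)) = 1.197217; d = 1/u = 0.835270
p = (exp((r-q)*dt) - d) / (u - d) = 0.494073
Discount per step: exp(-r*dt) = 0.986098
Stock lattice S(k, i) with i counting down-moves:
  k=0: S(0,0) = 9.1200
  k=1: S(1,0) = 10.9186; S(1,1) = 7.6177
  k=2: S(2,0) = 13.0720; S(2,1) = 9.1200; S(2,2) = 6.3628
  k=3: S(3,0) = 15.6500; S(3,1) = 10.9186; S(3,2) = 7.6177; S(3,3) = 5.3147
Terminal payoffs V(N, i) = max(S_T - K, 0):
  V(3,0) = 6.209983; V(3,1) = 1.478622; V(3,2) = 0.000000; V(3,3) = 0.000000
Backward induction: V(k, i) = exp(-r*dt) * [p * V(k+1, i) + (1-p) * V(k+1, i+1)].
  V(2,0) = exp(-r*dt) * [p*6.209983 + (1-p)*1.478622] = 3.763203
  V(2,1) = exp(-r*dt) * [p*1.478622 + (1-p)*0.000000] = 0.720391
  V(2,2) = exp(-r*dt) * [p*0.000000 + (1-p)*0.000000] = 0.000000
  V(1,0) = exp(-r*dt) * [p*3.763203 + (1-p)*0.720391] = 2.192846
  V(1,1) = exp(-r*dt) * [p*0.720391 + (1-p)*0.000000] = 0.350977
  V(0,0) = exp(-r*dt) * [p*2.192846 + (1-p)*0.350977] = 1.243464

Answer: Price = V(0,0) = 1.2435


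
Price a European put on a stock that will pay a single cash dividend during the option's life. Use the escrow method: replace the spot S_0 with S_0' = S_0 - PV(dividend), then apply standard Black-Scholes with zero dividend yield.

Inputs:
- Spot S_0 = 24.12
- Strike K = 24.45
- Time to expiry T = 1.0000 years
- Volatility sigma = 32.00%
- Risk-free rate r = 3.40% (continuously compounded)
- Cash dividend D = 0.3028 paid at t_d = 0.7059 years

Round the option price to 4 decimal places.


PV(D) = D * exp(-r * t_d) = 0.3028 * 0.97628512 = 0.29561914
S_0' = S_0 - PV(D) = 24.1200 - 0.29561914 = 23.82438086
d1 = (ln(S_0'/K) + (r + sigma^2/2)*T) / (sigma*sqrt(T)) = 0.18524765
d2 = d1 - sigma*sqrt(T) = -0.13475235
exp(-rT) = 0.96657150
N(-d1) = 0.42651740; N(-d2) = 0.55359616
P = K * exp(-rT) * N(-d2) - S_0' * N(-d1) = 24.4500 * 0.96657150 * 0.55359616 - 23.82438086 * 0.42651740 = 2.9214

Answer: Price = 2.9214


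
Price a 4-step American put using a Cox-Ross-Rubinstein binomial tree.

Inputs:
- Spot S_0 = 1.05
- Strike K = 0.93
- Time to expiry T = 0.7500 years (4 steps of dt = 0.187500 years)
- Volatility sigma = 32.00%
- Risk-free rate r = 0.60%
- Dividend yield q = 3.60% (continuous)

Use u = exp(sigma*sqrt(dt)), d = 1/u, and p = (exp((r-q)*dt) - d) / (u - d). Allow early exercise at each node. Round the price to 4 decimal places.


dt = T/N = 0.187500
u = exp(sigma*sqrt(dt)) = 1.148623; d = 1/u = 0.870607
p = (exp((r-q)*dt) - d) / (u - d) = 0.445238
Discount per step: exp(-r*dt) = 0.998876
Stock lattice S(k, i) with i counting down-moves:
  k=0: S(0,0) = 1.0500
  k=1: S(1,0) = 1.2061; S(1,1) = 0.9141
  k=2: S(2,0) = 1.3853; S(2,1) = 1.0500; S(2,2) = 0.7959
  k=3: S(3,0) = 1.5912; S(3,1) = 1.2061; S(3,2) = 0.9141; S(3,3) = 0.6929
  k=4: S(4,0) = 1.8277; S(4,1) = 1.3853; S(4,2) = 1.0500; S(4,3) = 0.7959; S(4,4) = 0.6032
Terminal payoffs V(N, i) = max(K - S_T, 0):
  V(4,0) = 0.000000; V(4,1) = 0.000000; V(4,2) = 0.000000; V(4,3) = 0.134145; V(4,4) = 0.326776
Backward induction: V(k, i) = exp(-r*dt) * [p * V(k+1, i) + (1-p) * V(k+1, i+1)]; then take max(V_cont, immediate exercise) for American.
  V(3,0) = exp(-r*dt) * [p*0.000000 + (1-p)*0.000000] = 0.000000; exercise = 0.000000; V(3,0) = max -> 0.000000
  V(3,1) = exp(-r*dt) * [p*0.000000 + (1-p)*0.000000] = 0.000000; exercise = 0.000000; V(3,1) = max -> 0.000000
  V(3,2) = exp(-r*dt) * [p*0.000000 + (1-p)*0.134145] = 0.074335; exercise = 0.015862; V(3,2) = max -> 0.074335
  V(3,3) = exp(-r*dt) * [p*0.134145 + (1-p)*0.326776] = 0.240738; exercise = 0.237122; V(3,3) = max -> 0.240738
  V(2,0) = exp(-r*dt) * [p*0.000000 + (1-p)*0.000000] = 0.000000; exercise = 0.000000; V(2,0) = max -> 0.000000
  V(2,1) = exp(-r*dt) * [p*0.000000 + (1-p)*0.074335] = 0.041192; exercise = 0.000000; V(2,1) = max -> 0.041192
  V(2,2) = exp(-r*dt) * [p*0.074335 + (1-p)*0.240738] = 0.166461; exercise = 0.134145; V(2,2) = max -> 0.166461
  V(1,0) = exp(-r*dt) * [p*0.000000 + (1-p)*0.041192] = 0.022826; exercise = 0.000000; V(1,0) = max -> 0.022826
  V(1,1) = exp(-r*dt) * [p*0.041192 + (1-p)*0.166461] = 0.110562; exercise = 0.015862; V(1,1) = max -> 0.110562
  V(0,0) = exp(-r*dt) * [p*0.022826 + (1-p)*0.110562] = 0.071418; exercise = 0.000000; V(0,0) = max -> 0.071418

Answer: Price = V(0,0) = 0.0714


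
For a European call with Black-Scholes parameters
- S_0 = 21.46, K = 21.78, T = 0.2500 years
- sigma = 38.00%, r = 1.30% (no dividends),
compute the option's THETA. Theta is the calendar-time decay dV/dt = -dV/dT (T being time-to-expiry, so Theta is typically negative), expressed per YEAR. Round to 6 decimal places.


Answer: Theta = -3.375032

Derivation:
d1 = 0.0342032616; d2 = -0.1557967384
phi(d1) = 0.3987089947; exp(-qT) = 1.0000000000; exp(-rT) = 0.9967552755
Theta = -S*exp(-qT)*phi(d1)*sigma/(2*sqrt(T)) - r*K*exp(-rT)*N(d2) + q*S*exp(-qT)*N(d1)
N(d1) = 0.5136424671; N(d2) = 0.4380966208; sqrt(T) = 0.5000000000
Term 1 = -21.4600 * 1.0000000000 * 0.3987089947 * 0.3800 / (2 * 0.5000000000) = -3.2513921100
Term 2 = -0.0130 * 21.7800 * 0.9967552755 * 0.4380966208 = -0.1236401929
Term 3 = 0 (no dividend yield, q = 0)
Theta = -3.2513921100 + (-0.1236401929) + (0.0000000000) = -3.375032


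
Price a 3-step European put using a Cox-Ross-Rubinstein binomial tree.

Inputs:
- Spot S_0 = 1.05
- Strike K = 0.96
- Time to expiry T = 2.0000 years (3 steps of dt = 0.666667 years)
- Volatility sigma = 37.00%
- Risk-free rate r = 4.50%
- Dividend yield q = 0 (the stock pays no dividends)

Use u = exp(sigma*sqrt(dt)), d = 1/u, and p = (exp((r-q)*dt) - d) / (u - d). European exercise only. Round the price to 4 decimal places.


Answer: Price = V(0,0) = 0.1370

Derivation:
dt = T/N = 0.666667
u = exp(sigma*sqrt(dt)) = 1.352702; d = 1/u = 0.739261
p = (exp((r-q)*dt) - d) / (u - d) = 0.474689
Discount per step: exp(-r*dt) = 0.970446
Stock lattice S(k, i) with i counting down-moves:
  k=0: S(0,0) = 1.0500
  k=1: S(1,0) = 1.4203; S(1,1) = 0.7762
  k=2: S(2,0) = 1.9213; S(2,1) = 1.0500; S(2,2) = 0.5738
  k=3: S(3,0) = 2.5989; S(3,1) = 1.4203; S(3,2) = 0.7762; S(3,3) = 0.4242
Terminal payoffs V(N, i) = max(K - S_T, 0):
  V(3,0) = 0.000000; V(3,1) = 0.000000; V(3,2) = 0.183776; V(3,3) = 0.535788
Backward induction: V(k, i) = exp(-r*dt) * [p * V(k+1, i) + (1-p) * V(k+1, i+1)].
  V(2,0) = exp(-r*dt) * [p*0.000000 + (1-p)*0.000000] = 0.000000
  V(2,1) = exp(-r*dt) * [p*0.000000 + (1-p)*0.183776] = 0.093686
  V(2,2) = exp(-r*dt) * [p*0.183776 + (1-p)*0.535788] = 0.357795
  V(1,0) = exp(-r*dt) * [p*0.000000 + (1-p)*0.093686] = 0.047760
  V(1,1) = exp(-r*dt) * [p*0.093686 + (1-p)*0.357795] = 0.225556
  V(0,0) = exp(-r*dt) * [p*0.047760 + (1-p)*0.225556] = 0.136986


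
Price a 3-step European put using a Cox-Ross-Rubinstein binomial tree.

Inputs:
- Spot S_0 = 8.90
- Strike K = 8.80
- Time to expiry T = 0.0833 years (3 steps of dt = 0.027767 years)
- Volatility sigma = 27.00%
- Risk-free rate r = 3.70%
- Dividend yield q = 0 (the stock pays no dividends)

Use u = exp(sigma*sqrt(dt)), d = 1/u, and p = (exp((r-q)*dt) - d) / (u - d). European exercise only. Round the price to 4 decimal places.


Answer: Price = V(0,0) = 0.2364

Derivation:
dt = T/N = 0.027767
u = exp(sigma*sqrt(dt)) = 1.046018; d = 1/u = 0.956006
p = (exp((r-q)*dt) - d) / (u - d) = 0.500174
Discount per step: exp(-r*dt) = 0.998973
Stock lattice S(k, i) with i counting down-moves:
  k=0: S(0,0) = 8.9000
  k=1: S(1,0) = 9.3096; S(1,1) = 8.5085
  k=2: S(2,0) = 9.7380; S(2,1) = 8.9000; S(2,2) = 8.1341
  k=3: S(3,0) = 10.1861; S(3,1) = 9.3096; S(3,2) = 8.5085; S(3,3) = 7.7763
Terminal payoffs V(N, i) = max(K - S_T, 0):
  V(3,0) = 0.000000; V(3,1) = 0.000000; V(3,2) = 0.291546; V(3,3) = 1.023718
Backward induction: V(k, i) = exp(-r*dt) * [p * V(k+1, i) + (1-p) * V(k+1, i+1)].
  V(2,0) = exp(-r*dt) * [p*0.000000 + (1-p)*0.000000] = 0.000000
  V(2,1) = exp(-r*dt) * [p*0.000000 + (1-p)*0.291546] = 0.145573
  V(2,2) = exp(-r*dt) * [p*0.291546 + (1-p)*1.023718] = 0.656830
  V(1,0) = exp(-r*dt) * [p*0.000000 + (1-p)*0.145573] = 0.072686
  V(1,1) = exp(-r*dt) * [p*0.145573 + (1-p)*0.656830] = 0.400701
  V(0,0) = exp(-r*dt) * [p*0.072686 + (1-p)*0.400701] = 0.236394


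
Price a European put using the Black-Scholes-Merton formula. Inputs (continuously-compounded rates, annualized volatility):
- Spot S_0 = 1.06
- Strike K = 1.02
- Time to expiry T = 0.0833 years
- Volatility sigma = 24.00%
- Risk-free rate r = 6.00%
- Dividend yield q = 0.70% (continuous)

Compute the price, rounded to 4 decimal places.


d1 = (ln(S/K) + (r - q + 0.5*sigma^2) * T) / (sigma * sqrt(T)) = 0.65369444
d2 = d1 - sigma * sqrt(T) = 0.58442627
exp(-rT) = 0.99501447; exp(-qT) = 0.99941707
P = K * exp(-rT) * N(-d2) - S_0 * exp(-qT) * N(-d1)
N(-d1) = 0.25665434; N(-d2) = 0.27946678
P = 1.0200 * 0.99501447 * 0.27946678 - 1.0600 * 0.99941707 * 0.25665434 = 0.0117

Answer: Price = 0.0117


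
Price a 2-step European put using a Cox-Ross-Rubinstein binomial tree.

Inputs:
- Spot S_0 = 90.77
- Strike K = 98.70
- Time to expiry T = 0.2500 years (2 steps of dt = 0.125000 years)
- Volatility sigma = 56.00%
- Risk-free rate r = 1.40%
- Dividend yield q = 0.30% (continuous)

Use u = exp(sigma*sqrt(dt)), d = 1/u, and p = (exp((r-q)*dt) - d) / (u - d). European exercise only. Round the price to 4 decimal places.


Answer: Price = V(0,0) = 15.0861

Derivation:
dt = T/N = 0.125000
u = exp(sigma*sqrt(dt)) = 1.218950; d = 1/u = 0.820378
p = (exp((r-q)*dt) - d) / (u - d) = 0.454116
Discount per step: exp(-r*dt) = 0.998252
Stock lattice S(k, i) with i counting down-moves:
  k=0: S(0,0) = 90.7700
  k=1: S(1,0) = 110.6441; S(1,1) = 74.4657
  k=2: S(2,0) = 134.8696; S(2,1) = 90.7700; S(2,2) = 61.0901
Terminal payoffs V(N, i) = max(K - S_T, 0):
  V(2,0) = 0.000000; V(2,1) = 7.930000; V(2,2) = 37.609948
Backward induction: V(k, i) = exp(-r*dt) * [p * V(k+1, i) + (1-p) * V(k+1, i+1)].
  V(1,0) = exp(-r*dt) * [p*0.000000 + (1-p)*7.930000] = 4.321293
  V(1,1) = exp(-r*dt) * [p*7.930000 + (1-p)*37.609948] = 24.089622
  V(0,0) = exp(-r*dt) * [p*4.321293 + (1-p)*24.089622] = 15.086088


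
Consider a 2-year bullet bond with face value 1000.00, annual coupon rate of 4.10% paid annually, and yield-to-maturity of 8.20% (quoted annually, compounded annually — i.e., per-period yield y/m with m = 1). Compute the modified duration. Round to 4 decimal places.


Answer: Modified duration = 1.8107

Derivation:
Coupon per period c = face * coupon_rate / m = 41.000000
Periods per year m = 1; per-period yield y/m = 0.082000
Number of cashflows N = 2
Cashflows (t years, CF_t, discount factor 1/(1+y/m)^(m*t), PV):
  t = 1.0000: CF_t = 41.000000, DF = 0.924214, PV = 37.892791
  t = 2.0000: CF_t = 1041.000000, DF = 0.854172, PV = 889.193354
Price P = sum_t PV_t = 927.086145
First compute Macaulay numerator sum_t t * PV_t:
  t * PV_t at t = 1.0000: 37.892791
  t * PV_t at t = 2.0000: 1778.386708
Macaulay duration D = 1816.279499 / 927.086145 = 1.959127
Modified duration = D / (1 + y/m) = 1.959127 / (1 + 0.082000) = 1.810653


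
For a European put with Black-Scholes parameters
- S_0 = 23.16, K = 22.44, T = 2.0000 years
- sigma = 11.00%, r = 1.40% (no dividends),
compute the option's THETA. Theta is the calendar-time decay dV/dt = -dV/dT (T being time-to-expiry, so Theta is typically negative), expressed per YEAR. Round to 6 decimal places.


Answer: Theta = -0.207025

Derivation:
d1 = 0.4607865971; d2 = 0.3052231053
phi(d1) = 0.3587603446; exp(-qT) = 1.0000000000; exp(-rT) = 0.9723883668
Theta = -S*exp(-qT)*phi(d1)*sigma/(2*sqrt(T)) + r*K*exp(-rT)*N(-d2) - q*S*exp(-qT)*N(-d1)
N(-d1) = 0.3224758593; N(-d2) = 0.3800981180; sqrt(T) = 1.4142135624
Term 1 = -23.1600 * 1.0000000000 * 0.3587603446 * 0.1100 / (2 * 1.4142135624) = -0.3231399692
Term 2 = 0.0140 * 22.4400 * 0.9723883668 * 0.3800981180 = 0.1161144748
Term 3 = 0 (no dividend yield, q = 0)
Theta = -0.3231399692 + (0.1161144748) + (0.0000000000) = -0.207025


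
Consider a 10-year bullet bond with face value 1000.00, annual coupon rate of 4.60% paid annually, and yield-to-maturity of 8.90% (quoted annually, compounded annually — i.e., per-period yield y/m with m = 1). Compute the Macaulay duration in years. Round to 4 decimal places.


Answer: Macaulay duration = 7.8689 years

Derivation:
Coupon per period c = face * coupon_rate / m = 46.000000
Periods per year m = 1; per-period yield y/m = 0.089000
Number of cashflows N = 10
Cashflows (t years, CF_t, discount factor 1/(1+y/m)^(m*t), PV):
  t = 1.0000: CF_t = 46.000000, DF = 0.918274, PV = 42.240588
  t = 2.0000: CF_t = 46.000000, DF = 0.843226, PV = 38.788418
  t = 3.0000: CF_t = 46.000000, DF = 0.774313, PV = 35.618382
  t = 4.0000: CF_t = 46.000000, DF = 0.711031, PV = 32.707422
  t = 5.0000: CF_t = 46.000000, DF = 0.652921, PV = 30.034364
  t = 6.0000: CF_t = 46.000000, DF = 0.599560, PV = 27.579764
  t = 7.0000: CF_t = 46.000000, DF = 0.550560, PV = 25.325771
  t = 8.0000: CF_t = 46.000000, DF = 0.505565, PV = 23.255988
  t = 9.0000: CF_t = 46.000000, DF = 0.464247, PV = 21.355361
  t = 10.0000: CF_t = 1046.000000, DF = 0.426306, PV = 445.915827
Price P = sum_t PV_t = 722.821885
Macaulay numerator sum_t t * PV_t:
  t * PV_t at t = 1.0000: 42.240588
  t * PV_t at t = 2.0000: 77.576837
  t * PV_t at t = 3.0000: 106.855147
  t * PV_t at t = 4.0000: 130.829687
  t * PV_t at t = 5.0000: 150.171818
  t * PV_t at t = 6.0000: 165.478587
  t * PV_t at t = 7.0000: 177.280396
  t * PV_t at t = 8.0000: 186.047904
  t * PV_t at t = 9.0000: 192.198247
  t * PV_t at t = 10.0000: 4459.158268
Macaulay duration D = (sum_t t * PV_t) / P = 5687.837479 / 722.821885 = 7.868934


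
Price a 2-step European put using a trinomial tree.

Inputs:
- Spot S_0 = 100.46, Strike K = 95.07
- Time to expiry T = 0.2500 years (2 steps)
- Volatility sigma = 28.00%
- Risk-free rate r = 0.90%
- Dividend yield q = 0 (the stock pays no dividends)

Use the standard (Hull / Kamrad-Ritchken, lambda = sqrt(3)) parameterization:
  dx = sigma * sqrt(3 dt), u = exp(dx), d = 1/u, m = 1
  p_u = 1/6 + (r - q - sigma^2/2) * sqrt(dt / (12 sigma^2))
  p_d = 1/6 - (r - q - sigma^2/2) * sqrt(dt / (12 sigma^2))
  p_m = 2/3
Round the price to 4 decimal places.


Answer: Price = V(0,0) = 3.2164

Derivation:
dt = T/N = 0.125000; dx = sigma*sqrt(3*dt) = 0.171464
u = exp(dx) = 1.187042; d = 1/u = 0.842430
p_u = 0.155659, p_m = 0.666667, p_d = 0.177675
Discount per step: exp(-r*dt) = 0.998876
Stock lattice S(k, j) with j the centered position index:
  k=0: S(0,+0) = 100.4600
  k=1: S(1,-1) = 84.6306; S(1,+0) = 100.4600; S(1,+1) = 119.2502
  k=2: S(2,-2) = 71.2953; S(2,-1) = 84.6306; S(2,+0) = 100.4600; S(2,+1) = 119.2502; S(2,+2) = 141.5550
Terminal payoffs V(N, j) = max(K - S_T, 0):
  V(2,-2) = 23.774652; V(2,-1) = 10.439446; V(2,+0) = 0.000000; V(2,+1) = 0.000000; V(2,+2) = 0.000000
Backward induction: V(k, j) = exp(-r*dt) * [p_u * V(k+1, j+1) + p_m * V(k+1, j) + p_d * V(k+1, j-1)]
  V(1,-1) = exp(-r*dt) * [p_u*0.000000 + p_m*10.439446 + p_d*23.774652] = 11.171213
  V(1,+0) = exp(-r*dt) * [p_u*0.000000 + p_m*0.000000 + p_d*10.439446] = 1.852741
  V(1,+1) = exp(-r*dt) * [p_u*0.000000 + p_m*0.000000 + p_d*0.000000] = 0.000000
  V(0,+0) = exp(-r*dt) * [p_u*0.000000 + p_m*1.852741 + p_d*11.171213] = 3.216383


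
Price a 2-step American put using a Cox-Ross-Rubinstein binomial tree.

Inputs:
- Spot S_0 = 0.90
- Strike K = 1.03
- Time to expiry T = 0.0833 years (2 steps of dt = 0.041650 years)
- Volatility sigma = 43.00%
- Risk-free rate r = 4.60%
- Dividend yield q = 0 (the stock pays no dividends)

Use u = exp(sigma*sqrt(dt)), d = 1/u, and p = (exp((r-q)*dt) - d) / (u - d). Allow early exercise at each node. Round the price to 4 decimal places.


Answer: Price = V(0,0) = 0.1372

Derivation:
dt = T/N = 0.041650
u = exp(sigma*sqrt(dt)) = 1.091722; d = 1/u = 0.915985
p = (exp((r-q)*dt) - d) / (u - d) = 0.488988
Discount per step: exp(-r*dt) = 0.998086
Stock lattice S(k, i) with i counting down-moves:
  k=0: S(0,0) = 0.9000
  k=1: S(1,0) = 0.9825; S(1,1) = 0.8244
  k=2: S(2,0) = 1.0727; S(2,1) = 0.9000; S(2,2) = 0.7551
Terminal payoffs V(N, i) = max(K - S_T, 0):
  V(2,0) = 0.000000; V(2,1) = 0.130000; V(2,2) = 0.274875
Backward induction: V(k, i) = exp(-r*dt) * [p * V(k+1, i) + (1-p) * V(k+1, i+1)]; then take max(V_cont, immediate exercise) for American.
  V(1,0) = exp(-r*dt) * [p*0.000000 + (1-p)*0.130000] = 0.066304; exercise = 0.047451; V(1,0) = max -> 0.066304
  V(1,1) = exp(-r*dt) * [p*0.130000 + (1-p)*0.274875] = 0.203642; exercise = 0.205614; V(1,1) = max -> 0.205614
  V(0,0) = exp(-r*dt) * [p*0.066304 + (1-p)*0.205614] = 0.137230; exercise = 0.130000; V(0,0) = max -> 0.137230
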